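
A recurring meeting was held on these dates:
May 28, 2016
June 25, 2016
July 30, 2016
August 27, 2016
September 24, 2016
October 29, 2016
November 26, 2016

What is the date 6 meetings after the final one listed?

These are Saturdays with 28, 35, 28, 28, 35, 28-day gaps.
Each is the final Saturday of its month — July 30, 2016 is past the 28th, so '4th Saturday' doesn't fit.
Last Saturday of December 2016: December 31, 2016.
January 2017 ends with Saturday January 28, 2017.
February 2017 ends with Saturday February 25, 2017.
Last Saturday of March 2017: March 25, 2017.
Last Saturday of April 2017: April 29, 2017.
Last Saturday of May 2017: May 27, 2017.

May 27, 2017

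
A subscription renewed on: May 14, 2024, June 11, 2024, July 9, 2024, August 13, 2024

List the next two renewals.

Gaps: 28, 28, 35 days — a mix of 28 and 35. Every date is a Tuesday.
Each is the 2nd Tuesday of its month.
2nd Tuesday of September 2024: September 10, 2024.
2nd Tuesday of October 2024: October 8, 2024.

September 10, 2024; October 8, 2024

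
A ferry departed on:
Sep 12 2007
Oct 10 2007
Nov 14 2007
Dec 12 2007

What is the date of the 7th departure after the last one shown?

Jul 9 2008

Gaps: 28, 35, 28 days — a mix of 28 and 35. Every date is a Wednesday.
Each is the 2nd Wednesday of its month.
2nd Wednesday of January 2008: Jan 9 2008.
2nd Wednesday of February 2008: Feb 13 2008.
March 2008 — 2nd Wednesday is Mar 12 2008.
2nd Wednesday of April 2008: Apr 9 2008.
2nd Wednesday of May 2008: May 14 2008.
June 2008 — 2nd Wednesday is Jun 11 2008.
2nd Wednesday of July 2008: Jul 9 2008.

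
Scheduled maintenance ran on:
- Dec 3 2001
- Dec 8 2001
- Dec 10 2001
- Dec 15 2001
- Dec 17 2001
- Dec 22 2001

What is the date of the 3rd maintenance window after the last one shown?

Gaps: 5, 2, 5, 2, 5 days — not constant, but cyclic with period 2.
The events fall on every Monday and Saturday.
Next Monday: Dec 24 2001.
The following Saturday is Dec 29 2001.
Next Monday: Dec 31 2001.

Dec 31 2001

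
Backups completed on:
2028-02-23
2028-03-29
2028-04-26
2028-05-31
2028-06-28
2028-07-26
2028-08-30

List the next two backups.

2028-09-27, 2028-10-25

These are Wednesdays with 35, 28, 35, 28, 28, 35-day gaps.
Each is the final Wednesday of its month — 2028-03-29 is past the 28th, so '4th Wednesday' doesn't fit.
September 2028 ends with Wednesday 2028-09-27.
October 2028 ends with Wednesday 2028-10-25.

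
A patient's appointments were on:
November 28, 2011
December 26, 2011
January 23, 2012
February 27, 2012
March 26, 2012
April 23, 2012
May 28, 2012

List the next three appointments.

June 25, 2012; July 23, 2012; August 27, 2012

All dates are Mondays, 28, 28, 35, 28, 28, 35 days apart.
Specifically, the 4th Monday of each month.
4th Monday of June 2012: June 25, 2012.
July 2012 — 4th Monday is July 23, 2012.
August 2012 — 4th Monday is August 27, 2012.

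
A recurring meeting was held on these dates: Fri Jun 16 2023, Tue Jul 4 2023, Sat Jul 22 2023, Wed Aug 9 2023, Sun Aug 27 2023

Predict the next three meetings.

Every event comes 18 days after the last (18, 18, 18, 18).
Sun Aug 27 2023 + 18 days = Thu Sep 14 2023.
Thu Sep 14 2023 + 18 days = Mon Oct 2 2023.
Mon Oct 2 2023 + 18 days = Fri Oct 20 2023.

Thu Sep 14 2023, Mon Oct 2 2023, Fri Oct 20 2023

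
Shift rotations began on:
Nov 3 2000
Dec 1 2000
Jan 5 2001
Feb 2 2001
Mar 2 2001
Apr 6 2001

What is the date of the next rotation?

May 4 2001

These are Fridays at 28- or 35-day spacing (28, 35, 28, 28, 35).
The pattern: 1st Friday of the month.
1st Friday of May 2001: May 4 2001.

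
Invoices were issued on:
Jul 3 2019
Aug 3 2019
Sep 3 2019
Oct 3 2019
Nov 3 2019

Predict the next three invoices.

Dec 3 2019, Jan 3 2020, Feb 3 2020

Each date is the 3rd; the gaps (31, 31, 30, 31) track the month lengths.
The rule is the 3rd of each month.
December 2019: Dec 3 2019.
January 2020: Jan 3 2020.
Next: February 2020 → Feb 3 2020.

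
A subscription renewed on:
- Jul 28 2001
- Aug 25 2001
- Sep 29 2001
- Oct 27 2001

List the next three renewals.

All Saturdays; the gaps (28, 35, 28) vary with month length.
This is the last Saturday of each month.
November 2001 ends with Saturday Nov 24 2001.
December 2001 ends with Saturday Dec 29 2001.
January 2002 ends with Saturday Jan 26 2002.

Nov 24 2001, Dec 29 2001, Jan 26 2002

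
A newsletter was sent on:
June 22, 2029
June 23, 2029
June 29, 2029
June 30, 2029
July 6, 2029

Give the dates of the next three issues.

July 7, 2029; July 13, 2029; July 14, 2029

Every event lands on a Friday or Saturday (gaps cycle 1, 6, 1, 6).
So the schedule is: every Friday and Saturday.
Next Saturday: July 7, 2029.
Next Friday: July 13, 2029.
Next Saturday: July 14, 2029.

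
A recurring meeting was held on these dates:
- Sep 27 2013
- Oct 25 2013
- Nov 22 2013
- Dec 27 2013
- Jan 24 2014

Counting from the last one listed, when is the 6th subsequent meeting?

Jul 25 2014

All dates are Fridays, 28, 28, 35, 28 days apart.
Specifically, the 4th Friday of each month.
4th Friday of February 2014: Feb 28 2014.
4th Friday of March 2014: Mar 28 2014.
April 2014 — 4th Friday is Apr 25 2014.
4th Friday of May 2014: May 23 2014.
June 2014 — 4th Friday is Jun 27 2014.
July 2014 — 4th Friday is Jul 25 2014.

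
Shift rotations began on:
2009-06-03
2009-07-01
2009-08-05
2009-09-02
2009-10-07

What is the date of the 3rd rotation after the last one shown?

These are Wednesdays at 28- or 35-day spacing (28, 35, 28, 35).
The pattern: 1st Wednesday of the month.
November 2009 — 1st Wednesday is 2009-11-04.
December 2009 — 1st Wednesday is 2009-12-02.
1st Wednesday of January 2010: 2010-01-06.

2010-01-06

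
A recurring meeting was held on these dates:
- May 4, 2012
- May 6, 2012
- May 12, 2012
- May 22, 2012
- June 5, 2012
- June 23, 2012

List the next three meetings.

July 15, 2012; August 10, 2012; September 9, 2012

The spacing grows by 4 each time: 2, 6, 10, 14, 18 days.
Next gap: 22 days. June 23, 2012 + 22 days = July 15, 2012.
Next gap: 26 days. July 15, 2012 + 26 days = August 10, 2012.
Next gap: 30 days. August 10, 2012 + 30 days = September 9, 2012.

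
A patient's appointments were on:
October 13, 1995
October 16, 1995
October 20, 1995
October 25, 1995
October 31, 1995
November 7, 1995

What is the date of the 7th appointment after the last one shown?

January 23, 1996

Intervals are 3, 4, 5, 6, 7 days — an arithmetic progression with common difference 1.
Next gap: 8 days. November 7, 1995 + 8 days = November 15, 1995.
Next gap: 9 days. November 15, 1995 + 9 days = November 24, 1995.
Next gap: 10 days. November 24, 1995 + 10 days = December 4, 1995.
Next gap: 11 days. December 4, 1995 + 11 days = December 15, 1995.
Next gap: 12 days. December 15, 1995 + 12 days = December 27, 1995.
Next gap: 13 days. December 27, 1995 + 13 days = January 9, 1996.
Next gap: 14 days. January 9, 1996 + 14 days = January 23, 1996.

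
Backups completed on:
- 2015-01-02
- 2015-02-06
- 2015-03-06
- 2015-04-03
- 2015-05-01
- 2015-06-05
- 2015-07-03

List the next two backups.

2015-08-07, 2015-09-04

These are Fridays at 28- or 35-day spacing (35, 28, 28, 28, 35, 28).
The pattern: 1st Friday of the month.
August 2015 — 1st Friday is 2015-08-07.
September 2015 — 1st Friday is 2015-09-04.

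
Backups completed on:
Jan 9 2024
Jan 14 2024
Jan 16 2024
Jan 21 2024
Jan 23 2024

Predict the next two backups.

Gaps: 5, 2, 5, 2 days — not constant, but cyclic with period 2.
The events fall on every Tuesday and Sunday.
The following Sunday is Jan 28 2024.
The following Tuesday is Jan 30 2024.

Jan 28 2024, Jan 30 2024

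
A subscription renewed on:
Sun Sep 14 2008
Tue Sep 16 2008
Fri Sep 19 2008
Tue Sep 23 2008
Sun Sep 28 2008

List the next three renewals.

Sat Oct 4 2008, Sat Oct 11 2008, Sun Oct 19 2008

Intervals are 2, 3, 4, 5 days — an arithmetic progression with common difference 1.
Next gap: 6 days. Sun Sep 28 2008 + 6 days = Sat Oct 4 2008.
Next gap: 7 days. Sat Oct 4 2008 + 7 days = Sat Oct 11 2008.
Next gap: 8 days. Sat Oct 11 2008 + 8 days = Sun Oct 19 2008.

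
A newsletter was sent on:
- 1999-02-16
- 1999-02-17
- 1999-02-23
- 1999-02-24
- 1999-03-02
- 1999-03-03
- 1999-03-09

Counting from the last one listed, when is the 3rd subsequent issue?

1999-03-17

The gap pattern 1, 6, 1, 6, 1, 6 repeats every 2 events.
These are the Tuesdays and Wednesdays of each week.
The following Wednesday is 1999-03-10.
The following Tuesday is 1999-03-16.
The following Wednesday is 1999-03-17.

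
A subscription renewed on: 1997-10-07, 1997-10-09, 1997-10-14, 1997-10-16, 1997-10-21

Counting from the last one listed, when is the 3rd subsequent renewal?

Every event lands on a Tuesday or Thursday (gaps cycle 2, 5, 2, 5).
So the schedule is: every Tuesday and Thursday.
Next Thursday: 1997-10-23.
Next Tuesday: 1997-10-28.
Next Thursday: 1997-10-30.

1997-10-30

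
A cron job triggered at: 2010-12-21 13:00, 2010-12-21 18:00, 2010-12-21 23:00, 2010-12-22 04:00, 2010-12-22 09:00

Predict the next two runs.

2010-12-22 14:00, 2010-12-22 19:00

Spacing: 5, 5, 5, 5 h — constant 5 h.
2010-12-22 09:00 + 5 h = 2010-12-22 14:00.
2010-12-22 14:00 + 5 h = 2010-12-22 19:00.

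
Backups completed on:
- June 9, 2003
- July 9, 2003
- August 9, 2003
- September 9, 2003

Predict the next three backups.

October 9, 2003; November 9, 2003; December 9, 2003

The day-of-month is always 9 (30, 31, 31 days between events).
So this recurs on the 9th of each month.
October 2003: October 9, 2003.
Next: November 2003 → November 9, 2003.
Next: December 2003 → December 9, 2003.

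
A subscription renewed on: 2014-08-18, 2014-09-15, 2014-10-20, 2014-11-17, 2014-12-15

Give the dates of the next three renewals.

2015-01-19, 2015-02-16, 2015-03-16

All dates are Mondays, 28, 35, 28, 28 days apart.
Specifically, the 3rd Monday of each month.
3rd Monday of January 2015: 2015-01-19.
3rd Monday of February 2015: 2015-02-16.
3rd Monday of March 2015: 2015-03-16.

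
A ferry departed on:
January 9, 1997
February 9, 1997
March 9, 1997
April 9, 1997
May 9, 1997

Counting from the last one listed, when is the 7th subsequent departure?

December 9, 1997

Gaps: 31, 28, 31, 30 days — not constant. Every event is on the 9th of the month.
Pattern: the 9th of each month.
Next: June 1997 → June 9, 1997.
July 1997: July 9, 1997.
Next: August 1997 → August 9, 1997.
September 1997: September 9, 1997.
October 1997: October 9, 1997.
Next: November 1997 → November 9, 1997.
Next: December 1997 → December 9, 1997.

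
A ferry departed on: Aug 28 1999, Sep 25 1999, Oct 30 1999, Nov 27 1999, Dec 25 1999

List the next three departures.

Jan 29 2000, Feb 26 2000, Mar 25 2000

Every date is a Saturday; gaps 28, 35, 28, 28 days.
Each is the last Saturday of its month (at least one falls on the 29th or later, ruling out '4th Saturday').
January 2000 ends with Saturday Jan 29 2000.
Last Saturday of February 2000: Feb 26 2000.
March 2000 ends with Saturday Mar 25 2000.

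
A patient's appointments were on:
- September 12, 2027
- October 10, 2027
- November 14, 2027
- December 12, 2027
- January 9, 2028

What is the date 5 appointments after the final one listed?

June 11, 2028

These are Sundays at 28- or 35-day spacing (28, 35, 28, 28).
The pattern: 2nd Sunday of the month.
2nd Sunday of February 2028: February 13, 2028.
2nd Sunday of March 2028: March 12, 2028.
April 2028 — 2nd Sunday is April 9, 2028.
2nd Sunday of May 2028: May 14, 2028.
June 2028 — 2nd Sunday is June 11, 2028.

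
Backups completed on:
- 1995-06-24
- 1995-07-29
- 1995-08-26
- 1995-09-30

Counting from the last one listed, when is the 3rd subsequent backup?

All Saturdays; the gaps (35, 28, 35) vary with month length.
This is the last Saturday of each month.
Last Saturday of October 1995: 1995-10-28.
November 1995 ends with Saturday 1995-11-25.
Last Saturday of December 1995: 1995-12-30.

1995-12-30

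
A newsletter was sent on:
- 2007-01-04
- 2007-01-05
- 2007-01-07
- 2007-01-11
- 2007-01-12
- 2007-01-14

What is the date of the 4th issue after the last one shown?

The gap pattern 1, 2, 4, 1, 2 repeats every 3 events.
These are the Thursdays, Fridays and Sundays of each week.
The following Thursday is 2007-01-18.
Next Friday: 2007-01-19.
Next Sunday: 2007-01-21.
Next Thursday: 2007-01-25.

2007-01-25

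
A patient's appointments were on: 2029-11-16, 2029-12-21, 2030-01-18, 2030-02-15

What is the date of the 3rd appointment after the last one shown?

2030-05-17

Gaps: 35, 28, 28 days — a mix of 28 and 35. Every date is a Friday.
Each is the 3rd Friday of its month.
3rd Friday of March 2030: 2030-03-15.
April 2030 — 3rd Friday is 2030-04-19.
May 2030 — 3rd Friday is 2030-05-17.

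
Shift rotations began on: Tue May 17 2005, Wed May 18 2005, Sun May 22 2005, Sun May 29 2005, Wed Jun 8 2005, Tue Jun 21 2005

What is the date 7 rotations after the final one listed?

Tue Dec 13 2005

Gaps: 1, 4, 7, 10, 13 days — each gap is 3 larger than the previous one.
Next gap: 16 days. Tue Jun 21 2005 + 16 days = Thu Jul 7 2005.
Next gap: 19 days. Thu Jul 7 2005 + 19 days = Tue Jul 26 2005.
Next gap: 22 days. Tue Jul 26 2005 + 22 days = Wed Aug 17 2005.
Next gap: 25 days. Wed Aug 17 2005 + 25 days = Sun Sep 11 2005.
Next gap: 28 days. Sun Sep 11 2005 + 28 days = Sun Oct 9 2005.
Next gap: 31 days. Sun Oct 9 2005 + 31 days = Wed Nov 9 2005.
Next gap: 34 days. Wed Nov 9 2005 + 34 days = Tue Dec 13 2005.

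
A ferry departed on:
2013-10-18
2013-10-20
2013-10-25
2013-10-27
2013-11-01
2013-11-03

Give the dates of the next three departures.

Every event lands on a Friday or Sunday (gaps cycle 2, 5, 2, 5, 2).
So the schedule is: every Friday and Sunday.
The following Friday is 2013-11-08.
Next Sunday: 2013-11-10.
Next Friday: 2013-11-15.

2013-11-08, 2013-11-10, 2013-11-15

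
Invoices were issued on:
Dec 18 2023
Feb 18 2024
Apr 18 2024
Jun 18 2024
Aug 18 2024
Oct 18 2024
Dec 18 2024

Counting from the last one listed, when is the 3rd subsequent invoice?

Jun 18 2025

The day-of-month is always 18 (62, 60, 61, 61, 61, 61 days between events).
So this recurs on the 18th of every 2 months.
Next: February 2025 → Feb 18 2025.
Next: April 2025 → Apr 18 2025.
June 2025: Jun 18 2025.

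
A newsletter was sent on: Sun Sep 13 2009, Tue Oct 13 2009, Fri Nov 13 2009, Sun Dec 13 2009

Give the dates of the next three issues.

Wed Jan 13 2010, Sat Feb 13 2010, Sat Mar 13 2010

Each date is the 13th; the gaps (30, 31, 30) track the month lengths.
The rule is the 13th of each month.
Next: January 2010 → Wed Jan 13 2010.
Next: February 2010 → Sat Feb 13 2010.
March 2010: Sat Mar 13 2010.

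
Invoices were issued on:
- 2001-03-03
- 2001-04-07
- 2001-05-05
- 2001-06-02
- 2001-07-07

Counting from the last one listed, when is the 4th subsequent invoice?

2001-11-03

Gaps: 35, 28, 28, 35 days — a mix of 28 and 35. Every date is a Saturday.
Each is the 1st Saturday of its month.
August 2001 — 1st Saturday is 2001-08-04.
September 2001 — 1st Saturday is 2001-09-01.
October 2001 — 1st Saturday is 2001-10-06.
1st Saturday of November 2001: 2001-11-03.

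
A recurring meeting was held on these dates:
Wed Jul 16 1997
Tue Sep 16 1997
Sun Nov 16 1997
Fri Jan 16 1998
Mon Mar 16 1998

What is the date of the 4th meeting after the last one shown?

Mon Nov 16 1998

Each date is the 16th; the gaps (62, 61, 61, 59) track the month lengths.
The rule is the 16th of every 2 months.
May 1998: Sat May 16 1998.
July 1998: Thu Jul 16 1998.
September 1998: Wed Sep 16 1998.
Next: November 1998 → Mon Nov 16 1998.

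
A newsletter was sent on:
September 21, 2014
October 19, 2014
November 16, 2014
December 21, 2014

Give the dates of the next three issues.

All dates are Sundays, 28, 28, 35 days apart.
Specifically, the 3rd Sunday of each month.
January 2015 — 3rd Sunday is January 18, 2015.
3rd Sunday of February 2015: February 15, 2015.
3rd Sunday of March 2015: March 15, 2015.

January 18, 2015; February 15, 2015; March 15, 2015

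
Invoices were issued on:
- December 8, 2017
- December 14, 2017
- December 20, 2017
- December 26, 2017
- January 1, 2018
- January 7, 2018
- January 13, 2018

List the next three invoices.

Every event comes 6 days after the last (6, 6, 6, 6, 6, 6).
January 13, 2018 + 6 days = January 19, 2018.
January 19, 2018 + 6 days = January 25, 2018.
January 25, 2018 + 6 days = January 31, 2018.

January 19, 2018; January 25, 2018; January 31, 2018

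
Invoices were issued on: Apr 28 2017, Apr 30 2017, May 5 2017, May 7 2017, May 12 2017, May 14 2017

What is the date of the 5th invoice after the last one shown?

The gap pattern 2, 5, 2, 5, 2 repeats every 2 events.
These are the Fridays and Sundays of each week.
Next Friday: May 19 2017.
Next Sunday: May 21 2017.
Next Friday: May 26 2017.
The following Sunday is May 28 2017.
Next Friday: Jun 2 2017.

Jun 2 2017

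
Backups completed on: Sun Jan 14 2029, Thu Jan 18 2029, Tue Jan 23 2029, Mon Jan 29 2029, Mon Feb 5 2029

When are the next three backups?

Intervals are 4, 5, 6, 7 days — an arithmetic progression with common difference 1.
Next gap: 8 days. Mon Feb 5 2029 + 8 days = Tue Feb 13 2029.
Next gap: 9 days. Tue Feb 13 2029 + 9 days = Thu Feb 22 2029.
Next gap: 10 days. Thu Feb 22 2029 + 10 days = Sun Mar 4 2029.

Tue Feb 13 2029, Thu Feb 22 2029, Sun Mar 4 2029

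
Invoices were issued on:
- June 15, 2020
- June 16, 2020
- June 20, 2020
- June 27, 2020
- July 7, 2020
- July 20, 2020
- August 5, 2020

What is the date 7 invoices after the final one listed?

Gaps: 1, 4, 7, 10, 13, 16 days — each gap is 3 larger than the previous one.
Next gap: 19 days. August 5, 2020 + 19 days = August 24, 2020.
Next gap: 22 days. August 24, 2020 + 22 days = September 15, 2020.
Next gap: 25 days. September 15, 2020 + 25 days = October 10, 2020.
Next gap: 28 days. October 10, 2020 + 28 days = November 7, 2020.
Next gap: 31 days. November 7, 2020 + 31 days = December 8, 2020.
Next gap: 34 days. December 8, 2020 + 34 days = January 11, 2021.
Next gap: 37 days. January 11, 2021 + 37 days = February 17, 2021.

February 17, 2021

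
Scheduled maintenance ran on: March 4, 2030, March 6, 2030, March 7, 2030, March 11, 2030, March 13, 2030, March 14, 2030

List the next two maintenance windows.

The gap pattern 2, 1, 4, 2, 1 repeats every 3 events.
These are the Mondays, Wednesdays and Thursdays of each week.
The following Monday is March 18, 2030.
The following Wednesday is March 20, 2030.

March 18, 2030; March 20, 2030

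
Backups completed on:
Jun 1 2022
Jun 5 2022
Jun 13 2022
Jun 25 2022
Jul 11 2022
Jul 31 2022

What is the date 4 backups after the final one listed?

Gaps: 4, 8, 12, 16, 20 days — each gap is 4 larger than the previous one.
Next gap: 24 days. Jul 31 2022 + 24 days = Aug 24 2022.
Next gap: 28 days. Aug 24 2022 + 28 days = Sep 21 2022.
Next gap: 32 days. Sep 21 2022 + 32 days = Oct 23 2022.
Next gap: 36 days. Oct 23 2022 + 36 days = Nov 28 2022.

Nov 28 2022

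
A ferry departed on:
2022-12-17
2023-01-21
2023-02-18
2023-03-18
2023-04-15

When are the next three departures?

2023-05-20, 2023-06-17, 2023-07-15

All dates are Saturdays, 35, 28, 28, 28 days apart.
Specifically, the 3rd Saturday of each month.
3rd Saturday of May 2023: 2023-05-20.
3rd Saturday of June 2023: 2023-06-17.
July 2023 — 3rd Saturday is 2023-07-15.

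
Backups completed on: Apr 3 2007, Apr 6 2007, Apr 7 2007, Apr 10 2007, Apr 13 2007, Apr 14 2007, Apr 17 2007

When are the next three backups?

Apr 20 2007, Apr 21 2007, Apr 24 2007

Gaps: 3, 1, 3, 3, 1, 3 days — not constant, but cyclic with period 3.
The events fall on every Tuesday, Friday and Saturday.
The following Friday is Apr 20 2007.
Next Saturday: Apr 21 2007.
The following Tuesday is Apr 24 2007.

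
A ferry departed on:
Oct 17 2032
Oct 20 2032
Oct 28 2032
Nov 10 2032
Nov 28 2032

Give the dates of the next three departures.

The spacing grows by 5 each time: 3, 8, 13, 18 days.
Next gap: 23 days. Nov 28 2032 + 23 days = Dec 21 2032.
Next gap: 28 days. Dec 21 2032 + 28 days = Jan 18 2033.
Next gap: 33 days. Jan 18 2033 + 33 days = Feb 20 2033.

Dec 21 2032, Jan 18 2033, Feb 20 2033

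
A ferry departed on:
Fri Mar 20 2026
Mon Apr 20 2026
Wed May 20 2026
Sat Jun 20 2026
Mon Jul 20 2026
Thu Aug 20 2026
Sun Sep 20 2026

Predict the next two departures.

Tue Oct 20 2026, Fri Nov 20 2026

The day-of-month is always 20 (31, 30, 31, 30, 31, 31 days between events).
So this recurs on the 20th of each month.
Next: October 2026 → Tue Oct 20 2026.
November 2026: Fri Nov 20 2026.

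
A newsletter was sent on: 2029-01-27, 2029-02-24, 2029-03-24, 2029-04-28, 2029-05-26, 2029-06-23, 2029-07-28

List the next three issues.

Gaps: 28, 28, 35, 28, 28, 35 days — a mix of 28 and 35. Every date is a Saturday.
Each is the 4th Saturday of its month.
4th Saturday of August 2029: 2029-08-25.
4th Saturday of September 2029: 2029-09-22.
October 2029 — 4th Saturday is 2029-10-27.

2029-08-25, 2029-09-22, 2029-10-27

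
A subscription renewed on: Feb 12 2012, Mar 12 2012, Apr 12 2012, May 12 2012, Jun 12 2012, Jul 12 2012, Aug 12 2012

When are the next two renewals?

Gaps: 29, 31, 30, 31, 30, 31 days — not constant. Every event is on the 12th of the month.
Pattern: the 12th of each month.
September 2012: Sep 12 2012.
Next: October 2012 → Oct 12 2012.

Sep 12 2012, Oct 12 2012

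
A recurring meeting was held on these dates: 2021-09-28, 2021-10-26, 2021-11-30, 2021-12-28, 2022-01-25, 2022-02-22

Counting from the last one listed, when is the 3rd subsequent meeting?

All Tuesdays; the gaps (28, 35, 28, 28, 28) vary with month length.
This is the last Tuesday of each month.
Last Tuesday of March 2022: 2022-03-29.
Last Tuesday of April 2022: 2022-04-26.
May 2022 ends with Tuesday 2022-05-31.

2022-05-31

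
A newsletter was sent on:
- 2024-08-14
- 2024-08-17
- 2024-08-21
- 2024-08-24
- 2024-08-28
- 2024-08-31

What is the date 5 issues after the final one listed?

2024-09-18

Gaps: 3, 4, 3, 4, 3 days — not constant, but cyclic with period 2.
The events fall on every Wednesday and Saturday.
The following Wednesday is 2024-09-04.
The following Saturday is 2024-09-07.
The following Wednesday is 2024-09-11.
The following Saturday is 2024-09-14.
Next Wednesday: 2024-09-18.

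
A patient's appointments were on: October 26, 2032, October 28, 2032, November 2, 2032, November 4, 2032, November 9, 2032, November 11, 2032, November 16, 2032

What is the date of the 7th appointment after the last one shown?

Every event lands on a Tuesday or Thursday (gaps cycle 2, 5, 2, 5, 2, 5).
So the schedule is: every Tuesday and Thursday.
The following Thursday is November 18, 2032.
The following Tuesday is November 23, 2032.
The following Thursday is November 25, 2032.
The following Tuesday is November 30, 2032.
The following Thursday is December 2, 2032.
Next Tuesday: December 7, 2032.
Next Thursday: December 9, 2032.

December 9, 2032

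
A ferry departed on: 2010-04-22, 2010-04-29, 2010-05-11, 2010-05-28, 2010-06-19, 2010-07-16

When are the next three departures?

2010-08-17, 2010-09-23, 2010-11-04

Gaps: 7, 12, 17, 22, 27 days — each gap is 5 larger than the previous one.
Next gap: 32 days. 2010-07-16 + 32 days = 2010-08-17.
Next gap: 37 days. 2010-08-17 + 37 days = 2010-09-23.
Next gap: 42 days. 2010-09-23 + 42 days = 2010-11-04.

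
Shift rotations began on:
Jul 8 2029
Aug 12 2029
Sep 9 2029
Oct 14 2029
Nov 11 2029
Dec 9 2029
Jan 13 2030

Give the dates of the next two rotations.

Feb 10 2030, Mar 10 2030

Gaps: 35, 28, 35, 28, 28, 35 days — a mix of 28 and 35. Every date is a Sunday.
Each is the 2nd Sunday of its month.
February 2030 — 2nd Sunday is Feb 10 2030.
2nd Sunday of March 2030: Mar 10 2030.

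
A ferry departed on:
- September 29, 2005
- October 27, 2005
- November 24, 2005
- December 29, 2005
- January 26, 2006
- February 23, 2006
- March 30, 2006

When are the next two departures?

April 27, 2006; May 25, 2006

These are Thursdays with 28, 28, 35, 28, 28, 35-day gaps.
Each is the final Thursday of its month — September 29, 2005 is past the 28th, so '4th Thursday' doesn't fit.
April 2006 ends with Thursday April 27, 2006.
May 2006 ends with Thursday May 25, 2006.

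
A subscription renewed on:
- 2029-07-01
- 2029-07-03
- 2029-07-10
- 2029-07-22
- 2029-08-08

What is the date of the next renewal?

The spacing grows by 5 each time: 2, 7, 12, 17 days.
Next gap: 22 days. 2029-08-08 + 22 days = 2029-08-30.

2029-08-30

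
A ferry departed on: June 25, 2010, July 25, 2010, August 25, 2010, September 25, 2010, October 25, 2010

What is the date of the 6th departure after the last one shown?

April 25, 2011

Each date is the 25th; the gaps (30, 31, 31, 30) track the month lengths.
The rule is the 25th of each month.
Next: November 2010 → November 25, 2010.
December 2010: December 25, 2010.
January 2011: January 25, 2011.
Next: February 2011 → February 25, 2011.
March 2011: March 25, 2011.
Next: April 2011 → April 25, 2011.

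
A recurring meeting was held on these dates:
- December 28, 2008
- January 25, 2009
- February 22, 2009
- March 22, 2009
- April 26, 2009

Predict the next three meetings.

May 24, 2009; June 28, 2009; July 26, 2009

All dates are Sundays, 28, 28, 28, 35 days apart.
Specifically, the 4th Sunday of each month.
May 2009 — 4th Sunday is May 24, 2009.
June 2009 — 4th Sunday is June 28, 2009.
July 2009 — 4th Sunday is July 26, 2009.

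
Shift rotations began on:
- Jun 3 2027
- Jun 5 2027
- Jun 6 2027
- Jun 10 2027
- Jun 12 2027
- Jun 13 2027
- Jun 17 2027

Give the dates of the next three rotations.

The gap pattern 2, 1, 4, 2, 1, 4 repeats every 3 events.
These are the Thursdays, Saturdays and Sundays of each week.
Next Saturday: Jun 19 2027.
The following Sunday is Jun 20 2027.
The following Thursday is Jun 24 2027.

Jun 19 2027, Jun 20 2027, Jun 24 2027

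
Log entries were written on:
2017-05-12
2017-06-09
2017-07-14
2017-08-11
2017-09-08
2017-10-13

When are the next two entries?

These are Fridays at 28- or 35-day spacing (28, 35, 28, 28, 35).
The pattern: 2nd Friday of the month.
2nd Friday of November 2017: 2017-11-10.
December 2017 — 2nd Friday is 2017-12-08.

2017-11-10, 2017-12-08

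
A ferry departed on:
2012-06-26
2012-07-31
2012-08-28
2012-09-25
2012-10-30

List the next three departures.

Every date is a Tuesday; gaps 35, 28, 28, 35 days.
Each is the last Tuesday of its month (at least one falls on the 29th or later, ruling out '4th Tuesday').
November 2012 ends with Tuesday 2012-11-27.
December 2012 ends with Tuesday 2012-12-25.
Last Tuesday of January 2013: 2013-01-29.

2012-11-27, 2012-12-25, 2013-01-29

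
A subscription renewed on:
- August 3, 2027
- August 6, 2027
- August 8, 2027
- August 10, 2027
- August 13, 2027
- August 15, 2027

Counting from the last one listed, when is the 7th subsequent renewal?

Gaps: 3, 2, 2, 3, 2 days — not constant, but cyclic with period 3.
The events fall on every Tuesday, Friday and Sunday.
The following Tuesday is August 17, 2027.
The following Friday is August 20, 2027.
The following Sunday is August 22, 2027.
The following Tuesday is August 24, 2027.
The following Friday is August 27, 2027.
The following Sunday is August 29, 2027.
Next Tuesday: August 31, 2027.

August 31, 2027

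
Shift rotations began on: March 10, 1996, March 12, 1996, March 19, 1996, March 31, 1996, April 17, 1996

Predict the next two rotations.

May 9, 1996; June 5, 1996

Gaps: 2, 7, 12, 17 days — each gap is 5 larger than the previous one.
Next gap: 22 days. April 17, 1996 + 22 days = May 9, 1996.
Next gap: 27 days. May 9, 1996 + 27 days = June 5, 1996.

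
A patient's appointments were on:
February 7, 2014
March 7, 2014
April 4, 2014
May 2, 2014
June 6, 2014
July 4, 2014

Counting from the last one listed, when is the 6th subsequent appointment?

January 2, 2015

These are Fridays at 28- or 35-day spacing (28, 28, 28, 35, 28).
The pattern: 1st Friday of the month.
1st Friday of August 2014: August 1, 2014.
September 2014 — 1st Friday is September 5, 2014.
1st Friday of October 2014: October 3, 2014.
1st Friday of November 2014: November 7, 2014.
December 2014 — 1st Friday is December 5, 2014.
1st Friday of January 2015: January 2, 2015.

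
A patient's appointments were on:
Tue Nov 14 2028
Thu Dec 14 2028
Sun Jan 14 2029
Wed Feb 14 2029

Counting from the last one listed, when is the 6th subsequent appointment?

Gaps: 30, 31, 31 days — not constant. Every event is on the 14th of the month.
Pattern: the 14th of each month.
Next: March 2029 → Wed Mar 14 2029.
April 2029: Sat Apr 14 2029.
May 2029: Mon May 14 2029.
June 2029: Thu Jun 14 2029.
Next: July 2029 → Sat Jul 14 2029.
Next: August 2029 → Tue Aug 14 2029.

Tue Aug 14 2029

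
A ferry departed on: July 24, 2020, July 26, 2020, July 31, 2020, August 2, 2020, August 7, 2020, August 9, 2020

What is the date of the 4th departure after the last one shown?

Gaps: 2, 5, 2, 5, 2 days — not constant, but cyclic with period 2.
The events fall on every Friday and Sunday.
The following Friday is August 14, 2020.
Next Sunday: August 16, 2020.
Next Friday: August 21, 2020.
Next Sunday: August 23, 2020.

August 23, 2020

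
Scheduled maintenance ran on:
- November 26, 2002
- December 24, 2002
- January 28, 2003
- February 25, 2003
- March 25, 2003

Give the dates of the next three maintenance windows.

All dates are Tuesdays, 28, 35, 28, 28 days apart.
Specifically, the 4th Tuesday of each month.
4th Tuesday of April 2003: April 22, 2003.
May 2003 — 4th Tuesday is May 27, 2003.
June 2003 — 4th Tuesday is June 24, 2003.

April 22, 2003; May 27, 2003; June 24, 2003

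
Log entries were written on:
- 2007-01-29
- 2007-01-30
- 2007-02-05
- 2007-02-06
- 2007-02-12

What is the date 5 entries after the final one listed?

2007-02-27

Gaps: 1, 6, 1, 6 days — not constant, but cyclic with period 2.
The events fall on every Monday and Tuesday.
The following Tuesday is 2007-02-13.
Next Monday: 2007-02-19.
Next Tuesday: 2007-02-20.
Next Monday: 2007-02-26.
The following Tuesday is 2007-02-27.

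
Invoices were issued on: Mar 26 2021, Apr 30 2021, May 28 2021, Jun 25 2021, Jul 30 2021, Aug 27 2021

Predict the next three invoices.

Sep 24 2021, Oct 29 2021, Nov 26 2021

Every date is a Friday; gaps 35, 28, 28, 35, 28 days.
Each is the last Friday of its month (at least one falls on the 29th or later, ruling out '4th Friday').
Last Friday of September 2021: Sep 24 2021.
Last Friday of October 2021: Oct 29 2021.
November 2021 ends with Friday Nov 26 2021.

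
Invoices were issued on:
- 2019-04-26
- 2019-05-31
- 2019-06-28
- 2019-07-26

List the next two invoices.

2019-08-30, 2019-09-27

These are Fridays with 35, 28, 28-day gaps.
Each is the final Friday of its month — 2019-05-31 is past the 28th, so '4th Friday' doesn't fit.
Last Friday of August 2019: 2019-08-30.
September 2019 ends with Friday 2019-09-27.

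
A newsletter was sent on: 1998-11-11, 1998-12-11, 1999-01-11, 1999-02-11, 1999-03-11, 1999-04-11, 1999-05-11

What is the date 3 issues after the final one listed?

Each date is the 11th; the gaps (30, 31, 31, 28, 31, 30) track the month lengths.
The rule is the 11th of each month.
Next: June 1999 → 1999-06-11.
July 1999: 1999-07-11.
August 1999: 1999-08-11.

1999-08-11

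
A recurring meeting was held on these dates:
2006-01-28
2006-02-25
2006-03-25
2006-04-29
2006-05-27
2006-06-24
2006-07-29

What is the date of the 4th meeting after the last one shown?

2006-11-25

These are Saturdays with 28, 28, 35, 28, 28, 35-day gaps.
Each is the final Saturday of its month — 2006-04-29 is past the 28th, so '4th Saturday' doesn't fit.
Last Saturday of August 2006: 2006-08-26.
September 2006 ends with Saturday 2006-09-30.
October 2006 ends with Saturday 2006-10-28.
November 2006 ends with Saturday 2006-11-25.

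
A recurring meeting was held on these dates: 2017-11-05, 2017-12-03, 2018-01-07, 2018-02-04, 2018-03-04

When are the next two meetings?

All dates are Sundays, 28, 35, 28, 28 days apart.
Specifically, the 1st Sunday of each month.
1st Sunday of April 2018: 2018-04-01.
1st Sunday of May 2018: 2018-05-06.

2018-04-01, 2018-05-06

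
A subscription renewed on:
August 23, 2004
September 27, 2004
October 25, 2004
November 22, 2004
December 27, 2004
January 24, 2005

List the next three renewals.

February 28, 2005; March 28, 2005; April 25, 2005

All dates are Mondays, 35, 28, 28, 35, 28 days apart.
Specifically, the 4th Monday of each month.
4th Monday of February 2005: February 28, 2005.
4th Monday of March 2005: March 28, 2005.
April 2005 — 4th Monday is April 25, 2005.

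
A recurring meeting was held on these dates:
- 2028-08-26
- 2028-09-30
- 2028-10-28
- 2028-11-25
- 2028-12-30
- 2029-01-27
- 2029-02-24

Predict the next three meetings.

These are Saturdays with 35, 28, 28, 35, 28, 28-day gaps.
Each is the final Saturday of its month — 2028-09-30 is past the 28th, so '4th Saturday' doesn't fit.
March 2029 ends with Saturday 2029-03-31.
Last Saturday of April 2029: 2029-04-28.
Last Saturday of May 2029: 2029-05-26.

2029-03-31, 2029-04-28, 2029-05-26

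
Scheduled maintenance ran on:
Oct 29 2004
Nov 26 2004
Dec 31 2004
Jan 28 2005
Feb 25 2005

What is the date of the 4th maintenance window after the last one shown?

All Fridays; the gaps (28, 35, 28, 28) vary with month length.
This is the last Friday of each month.
Last Friday of March 2005: Mar 25 2005.
Last Friday of April 2005: Apr 29 2005.
May 2005 ends with Friday May 27 2005.
Last Friday of June 2005: Jun 24 2005.

Jun 24 2005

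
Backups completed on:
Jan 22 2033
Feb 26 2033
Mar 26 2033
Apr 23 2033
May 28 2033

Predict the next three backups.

Jun 25 2033, Jul 23 2033, Aug 27 2033

These are Saturdays at 28- or 35-day spacing (35, 28, 28, 35).
The pattern: 4th Saturday of the month.
June 2033 — 4th Saturday is Jun 25 2033.
4th Saturday of July 2033: Jul 23 2033.
August 2033 — 4th Saturday is Aug 27 2033.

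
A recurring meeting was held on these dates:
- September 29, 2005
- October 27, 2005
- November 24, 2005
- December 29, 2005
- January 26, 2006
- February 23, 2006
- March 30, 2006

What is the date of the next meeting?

April 27, 2006

These are Thursdays with 28, 28, 35, 28, 28, 35-day gaps.
Each is the final Thursday of its month — September 29, 2005 is past the 28th, so '4th Thursday' doesn't fit.
Last Thursday of April 2006: April 27, 2006.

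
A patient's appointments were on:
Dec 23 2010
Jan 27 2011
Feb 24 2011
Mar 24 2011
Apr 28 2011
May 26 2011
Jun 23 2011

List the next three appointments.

Gaps: 35, 28, 28, 35, 28, 28 days — a mix of 28 and 35. Every date is a Thursday.
Each is the 4th Thursday of its month.
July 2011 — 4th Thursday is Jul 28 2011.
4th Thursday of August 2011: Aug 25 2011.
September 2011 — 4th Thursday is Sep 22 2011.

Jul 28 2011, Aug 25 2011, Sep 22 2011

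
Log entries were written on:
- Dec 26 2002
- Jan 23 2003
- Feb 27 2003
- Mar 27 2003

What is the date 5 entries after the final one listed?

All dates are Thursdays, 28, 35, 28 days apart.
Specifically, the 4th Thursday of each month.
4th Thursday of April 2003: Apr 24 2003.
May 2003 — 4th Thursday is May 22 2003.
June 2003 — 4th Thursday is Jun 26 2003.
4th Thursday of July 2003: Jul 24 2003.
4th Thursday of August 2003: Aug 28 2003.

Aug 28 2003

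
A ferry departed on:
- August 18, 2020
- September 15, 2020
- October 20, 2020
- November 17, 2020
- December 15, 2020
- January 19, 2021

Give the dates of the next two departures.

February 16, 2021; March 16, 2021

These are Tuesdays at 28- or 35-day spacing (28, 35, 28, 28, 35).
The pattern: 3rd Tuesday of the month.
February 2021 — 3rd Tuesday is February 16, 2021.
3rd Tuesday of March 2021: March 16, 2021.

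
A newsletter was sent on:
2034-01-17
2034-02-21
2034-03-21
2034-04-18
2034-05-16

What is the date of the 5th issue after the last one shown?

2034-10-17

Gaps: 35, 28, 28, 28 days — a mix of 28 and 35. Every date is a Tuesday.
Each is the 3rd Tuesday of its month.
3rd Tuesday of June 2034: 2034-06-20.
July 2034 — 3rd Tuesday is 2034-07-18.
3rd Tuesday of August 2034: 2034-08-15.
September 2034 — 3rd Tuesday is 2034-09-19.
3rd Tuesday of October 2034: 2034-10-17.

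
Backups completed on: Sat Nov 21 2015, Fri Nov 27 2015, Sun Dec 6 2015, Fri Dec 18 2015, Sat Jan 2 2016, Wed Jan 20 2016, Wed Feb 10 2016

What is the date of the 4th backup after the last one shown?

The spacing grows by 3 each time: 6, 9, 12, 15, 18, 21 days.
Next gap: 24 days. Wed Feb 10 2016 + 24 days = Sat Mar 5 2016.
Next gap: 27 days. Sat Mar 5 2016 + 27 days = Fri Apr 1 2016.
Next gap: 30 days. Fri Apr 1 2016 + 30 days = Sun May 1 2016.
Next gap: 33 days. Sun May 1 2016 + 33 days = Fri Jun 3 2016.

Fri Jun 3 2016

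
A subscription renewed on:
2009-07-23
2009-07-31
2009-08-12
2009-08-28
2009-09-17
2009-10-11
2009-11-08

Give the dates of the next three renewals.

Gaps: 8, 12, 16, 20, 24, 28 days — each gap is 4 larger than the previous one.
Next gap: 32 days. 2009-11-08 + 32 days = 2009-12-10.
Next gap: 36 days. 2009-12-10 + 36 days = 2010-01-15.
Next gap: 40 days. 2010-01-15 + 40 days = 2010-02-24.

2009-12-10, 2010-01-15, 2010-02-24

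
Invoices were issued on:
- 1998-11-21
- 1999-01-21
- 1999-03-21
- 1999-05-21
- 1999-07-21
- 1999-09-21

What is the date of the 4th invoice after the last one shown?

Each date is the 21st; the gaps (61, 59, 61, 61, 62) track the month lengths.
The rule is the 21st of every 2 months.
November 1999: 1999-11-21.
Next: January 2000 → 2000-01-21.
March 2000: 2000-03-21.
May 2000: 2000-05-21.

2000-05-21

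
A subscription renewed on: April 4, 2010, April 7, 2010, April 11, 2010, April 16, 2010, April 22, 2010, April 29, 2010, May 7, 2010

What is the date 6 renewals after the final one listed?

Gaps: 3, 4, 5, 6, 7, 8 days — each gap is 1 larger than the previous one.
Next gap: 9 days. May 7, 2010 + 9 days = May 16, 2010.
Next gap: 10 days. May 16, 2010 + 10 days = May 26, 2010.
Next gap: 11 days. May 26, 2010 + 11 days = June 6, 2010.
Next gap: 12 days. June 6, 2010 + 12 days = June 18, 2010.
Next gap: 13 days. June 18, 2010 + 13 days = July 1, 2010.
Next gap: 14 days. July 1, 2010 + 14 days = July 15, 2010.

July 15, 2010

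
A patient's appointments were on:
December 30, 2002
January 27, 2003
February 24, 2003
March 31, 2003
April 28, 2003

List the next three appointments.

May 26, 2003; June 30, 2003; July 28, 2003

Every date is a Monday; gaps 28, 28, 35, 28 days.
Each is the last Monday of its month (at least one falls on the 29th or later, ruling out '4th Monday').
Last Monday of May 2003: May 26, 2003.
Last Monday of June 2003: June 30, 2003.
Last Monday of July 2003: July 28, 2003.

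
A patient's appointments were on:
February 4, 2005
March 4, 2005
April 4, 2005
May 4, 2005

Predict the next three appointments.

Each date is the 4th; the gaps (28, 31, 30) track the month lengths.
The rule is the 4th of each month.
June 2005: June 4, 2005.
Next: July 2005 → July 4, 2005.
August 2005: August 4, 2005.

June 4, 2005; July 4, 2005; August 4, 2005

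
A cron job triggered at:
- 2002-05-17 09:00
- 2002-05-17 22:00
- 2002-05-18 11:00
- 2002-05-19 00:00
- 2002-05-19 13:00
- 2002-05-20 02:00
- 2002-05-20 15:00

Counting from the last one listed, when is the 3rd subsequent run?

2002-05-22 06:00

Gaps: 13, 13, 13, 13, 13, 13 hours — each event is 13 hours after the previous one.
2002-05-20 15:00 + 13 h = 2002-05-21 04:00.
2002-05-21 04:00 + 13 h = 2002-05-21 17:00.
2002-05-21 17:00 + 13 h = 2002-05-22 06:00.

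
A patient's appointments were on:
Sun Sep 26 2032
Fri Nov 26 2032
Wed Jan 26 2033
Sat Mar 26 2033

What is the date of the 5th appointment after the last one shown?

Gaps: 61, 61, 59 days — not constant. Every event is on the 26th of the month.
Pattern: the 26th of every 2 months.
May 2033: Thu May 26 2033.
July 2033: Tue Jul 26 2033.
Next: September 2033 → Mon Sep 26 2033.
November 2033: Sat Nov 26 2033.
January 2034: Thu Jan 26 2034.

Thu Jan 26 2034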